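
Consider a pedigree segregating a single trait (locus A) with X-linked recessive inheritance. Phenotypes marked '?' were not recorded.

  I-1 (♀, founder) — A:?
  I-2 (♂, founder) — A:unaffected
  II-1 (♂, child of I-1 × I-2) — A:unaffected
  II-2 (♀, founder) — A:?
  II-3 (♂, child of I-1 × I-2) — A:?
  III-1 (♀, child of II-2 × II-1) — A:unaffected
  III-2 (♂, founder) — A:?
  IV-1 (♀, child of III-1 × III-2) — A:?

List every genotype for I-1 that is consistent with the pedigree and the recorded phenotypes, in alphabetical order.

A/I-1 ? ·: X^AX^A|X^AX^a
A/I-2 un ·: X^AY
A/II-1 un I-1×I-2: X^AY
A/II-2 ? ·: X^AX^A|X^AX^a|X^aX^a
A/II-3 ? I-1×I-2: X^AY|X^aY
A/III-1 un II-2×II-1: X^AX^A|X^AX^a
A/III-2 ? ·: X^AY|X^aY
A/IV-1 ? III-1×III-2: X^AX^A|X^AX^a|X^aX^a
⇒ A over [I-1,I-2,II-1,II-2,II-3,III-1,III-2,IV-1]: 36 consistent

I-1 ∈ {X^AX^A, X^AX^a}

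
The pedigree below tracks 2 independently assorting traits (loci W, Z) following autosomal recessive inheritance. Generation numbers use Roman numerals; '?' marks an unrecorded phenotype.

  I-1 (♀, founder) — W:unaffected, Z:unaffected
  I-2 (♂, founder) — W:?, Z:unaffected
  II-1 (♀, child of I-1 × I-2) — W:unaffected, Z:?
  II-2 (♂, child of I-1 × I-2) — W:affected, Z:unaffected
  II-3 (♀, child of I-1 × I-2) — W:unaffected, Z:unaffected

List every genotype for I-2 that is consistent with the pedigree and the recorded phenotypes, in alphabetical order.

W/I-1 un ·: Ww
W/I-2 ? ·: Ww|ww
W/II-1 un I-1×I-2: WW|Ww
W/II-2 aff I-1×I-2: ww
W/II-3 un I-1×I-2: WW|Ww
⇒ W over [I-1,I-2,II-1,II-2,II-3]: 5 consistent
Z/I-1 un ·: ZZ|Zz
Z/I-2 un ·: ZZ|Zz
Z/II-1 ? I-1×I-2: ZZ|Zz|zz
Z/II-2 un I-1×I-2: ZZ|Zz
Z/II-3 un I-1×I-2: ZZ|Zz
⇒ Z over [I-1,I-2,II-1,II-2,II-3]: 29 consistent

I-2 ∈ {Ww ZZ, Ww Zz, ww ZZ, ww Zz}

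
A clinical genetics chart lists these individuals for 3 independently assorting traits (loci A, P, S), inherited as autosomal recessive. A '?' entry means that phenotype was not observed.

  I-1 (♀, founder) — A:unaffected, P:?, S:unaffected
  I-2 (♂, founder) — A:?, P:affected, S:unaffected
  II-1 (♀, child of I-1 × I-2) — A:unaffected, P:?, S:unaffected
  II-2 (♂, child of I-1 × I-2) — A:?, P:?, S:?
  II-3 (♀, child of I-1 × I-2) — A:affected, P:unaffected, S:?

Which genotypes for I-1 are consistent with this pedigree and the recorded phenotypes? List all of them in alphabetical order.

I-1 ∈ {Aa PP SS, Aa PP Ss, Aa Pp SS, Aa Pp Ss}

A/I-1 un ·: Aa
A/I-2 ? ·: Aa|aa
A/II-1 un I-1×I-2: AA|Aa
A/II-2 ? I-1×I-2: AA|Aa|aa
A/II-3 aff I-1×I-2: aa
⇒ A over [I-1,I-2,II-1,II-2,II-3]: 8 consistent
P/I-1 ? ·: PP|Pp
P/I-2 aff ·: pp
P/II-1 ? I-1×I-2: Pp|pp
P/II-2 ? I-1×I-2: Pp|pp
P/II-3 un I-1×I-2: Pp
⇒ P over [I-1,I-2,II-1,II-2,II-3]: 5 consistent
S/I-1 un ·: SS|Ss
S/I-2 un ·: SS|Ss
S/II-1 un I-1×I-2: SS|Ss
S/II-2 ? I-1×I-2: SS|Ss|ss
S/II-3 ? I-1×I-2: SS|Ss|ss
⇒ S over [I-1,I-2,II-1,II-2,II-3]: 35 consistent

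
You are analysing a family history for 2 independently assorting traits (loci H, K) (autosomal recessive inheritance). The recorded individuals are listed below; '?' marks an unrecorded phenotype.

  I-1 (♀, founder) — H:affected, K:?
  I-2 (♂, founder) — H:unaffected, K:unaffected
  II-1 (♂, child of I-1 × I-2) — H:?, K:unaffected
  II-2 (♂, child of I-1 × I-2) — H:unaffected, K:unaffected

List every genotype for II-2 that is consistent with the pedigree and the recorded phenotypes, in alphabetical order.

II-2 ∈ {Hh KK, Hh Kk}

H/I-1 aff ·: hh
H/I-2 un ·: HH|Hh
H/II-1 ? I-1×I-2: Hh|hh
H/II-2 un I-1×I-2: Hh
⇒ H over [I-1,I-2,II-1,II-2]: 3 consistent
K/I-1 ? ·: KK|Kk|kk
K/I-2 un ·: KK|Kk
K/II-1 un I-1×I-2: KK|Kk
K/II-2 un I-1×I-2: KK|Kk
⇒ K over [I-1,I-2,II-1,II-2]: 15 consistent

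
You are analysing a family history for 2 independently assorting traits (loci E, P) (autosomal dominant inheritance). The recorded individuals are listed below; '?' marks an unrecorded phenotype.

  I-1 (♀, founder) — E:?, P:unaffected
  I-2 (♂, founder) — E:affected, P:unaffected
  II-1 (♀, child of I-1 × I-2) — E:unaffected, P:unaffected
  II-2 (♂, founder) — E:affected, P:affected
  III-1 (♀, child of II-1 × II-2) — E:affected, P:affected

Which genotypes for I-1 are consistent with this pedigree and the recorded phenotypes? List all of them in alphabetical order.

I-1 ∈ {Ee pp, ee pp}

E/I-1 ? ·: ee|Ee
E/I-2 aff ·: Ee
E/II-1 un I-1×I-2: ee
E/II-2 aff ·: Ee|EE
E/III-1 aff II-1×II-2: Ee
⇒ E over [I-1,I-2,II-1,II-2,III-1]: 4 consistent
P/I-1 un ·: pp
P/I-2 un ·: pp
P/II-1 un I-1×I-2: pp
P/II-2 aff ·: Pp|PP
P/III-1 aff II-1×II-2: Pp
⇒ P over [I-1,I-2,II-1,II-2,III-1]: 2 consistent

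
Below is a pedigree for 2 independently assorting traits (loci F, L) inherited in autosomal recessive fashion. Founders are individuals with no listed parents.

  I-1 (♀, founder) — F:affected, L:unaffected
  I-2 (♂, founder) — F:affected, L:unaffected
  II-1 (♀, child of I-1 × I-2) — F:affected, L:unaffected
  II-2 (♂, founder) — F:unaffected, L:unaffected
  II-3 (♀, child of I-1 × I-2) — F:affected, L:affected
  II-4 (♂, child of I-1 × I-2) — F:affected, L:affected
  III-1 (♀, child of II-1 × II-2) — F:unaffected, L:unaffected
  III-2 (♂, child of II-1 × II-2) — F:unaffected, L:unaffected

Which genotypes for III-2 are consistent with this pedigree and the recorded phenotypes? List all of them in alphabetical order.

III-2 ∈ {Ff LL, Ff Ll}

F/I-1 aff ·: ff
F/I-2 aff ·: ff
F/II-1 aff I-1×I-2: ff
F/II-2 un ·: FF|Ff
F/II-3 aff I-1×I-2: ff
F/II-4 aff I-1×I-2: ff
F/III-1 un II-1×II-2: Ff
F/III-2 un II-1×II-2: Ff
⇒ F over [I-1,I-2,II-1,II-2,II-3,II-4,III-1,III-2]: 2 consistent
L/I-1 un ·: Ll
L/I-2 un ·: Ll
L/II-1 un I-1×I-2: LL|Ll
L/II-2 un ·: LL|Ll
L/II-3 aff I-1×I-2: ll
L/II-4 aff I-1×I-2: ll
L/III-1 un II-1×II-2: LL|Ll
L/III-2 un II-1×II-2: LL|Ll
⇒ L over [I-1,I-2,II-1,II-2,II-3,II-4,III-1,III-2]: 13 consistent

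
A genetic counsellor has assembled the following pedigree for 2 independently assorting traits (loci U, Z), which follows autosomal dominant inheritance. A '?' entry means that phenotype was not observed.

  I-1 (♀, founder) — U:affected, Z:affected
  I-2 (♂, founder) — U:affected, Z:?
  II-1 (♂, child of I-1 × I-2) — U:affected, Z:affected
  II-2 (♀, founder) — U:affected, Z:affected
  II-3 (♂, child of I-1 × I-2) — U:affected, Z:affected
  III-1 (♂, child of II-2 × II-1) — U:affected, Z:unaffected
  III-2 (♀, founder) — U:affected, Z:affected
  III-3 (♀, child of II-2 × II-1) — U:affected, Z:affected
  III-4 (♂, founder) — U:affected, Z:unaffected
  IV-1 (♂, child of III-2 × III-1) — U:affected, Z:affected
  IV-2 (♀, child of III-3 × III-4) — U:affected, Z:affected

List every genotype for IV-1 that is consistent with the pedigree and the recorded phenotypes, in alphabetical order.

U/I-1 aff ·: Uu|UU
U/I-2 aff ·: Uu|UU
U/II-1 aff I-1×I-2: Uu|UU
U/II-2 aff ·: Uu|UU
U/II-3 aff I-1×I-2: Uu|UU
U/III-1 aff II-2×II-1: Uu|UU
U/III-2 aff ·: Uu|UU
U/III-3 aff II-2×II-1: Uu|UU
U/III-4 aff ·: Uu|UU
U/IV-1 aff III-2×III-1: Uu|UU
U/IV-2 aff III-3×III-4: Uu|UU
⇒ U over [I-1,I-2,II-1,II-2,II-3,III-1,III-2,III-3,III-4,IV-1,IV-2]: 994 consistent
Z/I-1 aff ·: Zz|ZZ
Z/I-2 ? ·: zz|Zz|ZZ
Z/II-1 aff I-1×I-2: Zz
Z/II-2 aff ·: Zz
Z/II-3 aff I-1×I-2: Zz|ZZ
Z/III-1 un II-2×II-1: zz
Z/III-2 aff ·: Zz|ZZ
Z/III-3 aff II-2×II-1: Zz|ZZ
Z/III-4 un ·: zz
Z/IV-1 aff III-2×III-1: Zz
Z/IV-2 aff III-3×III-4: Zz
⇒ Z over [I-1,I-2,II-1,II-2,II-3,III-1,III-2,III-3,III-4,IV-1,IV-2]: 32 consistent

IV-1 ∈ {UU Zz, Uu Zz}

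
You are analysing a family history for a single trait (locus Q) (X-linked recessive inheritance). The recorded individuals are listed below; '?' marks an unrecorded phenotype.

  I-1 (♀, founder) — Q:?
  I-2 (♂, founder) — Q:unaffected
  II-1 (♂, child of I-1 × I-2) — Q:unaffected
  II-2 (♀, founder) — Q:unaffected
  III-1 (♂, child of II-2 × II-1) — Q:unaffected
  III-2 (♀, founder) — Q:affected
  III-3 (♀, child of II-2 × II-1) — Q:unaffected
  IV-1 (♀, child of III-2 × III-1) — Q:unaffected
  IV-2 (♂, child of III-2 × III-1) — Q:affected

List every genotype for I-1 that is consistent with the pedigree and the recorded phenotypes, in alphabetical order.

Q/I-1 ? ·: X^QX^Q|X^QX^q
Q/I-2 un ·: X^QY
Q/II-1 un I-1×I-2: X^QY
Q/II-2 un ·: X^QX^Q|X^QX^q
Q/III-1 un II-2×II-1: X^QY
Q/III-2 aff ·: X^qX^q
Q/III-3 un II-2×II-1: X^QX^Q|X^QX^q
Q/IV-1 un III-2×III-1: X^QX^q
Q/IV-2 aff III-2×III-1: X^qY
⇒ Q over [I-1,I-2,II-1,II-2,III-1,III-2,III-3,IV-1,IV-2]: 6 consistent

I-1 ∈ {X^QX^Q, X^QX^q}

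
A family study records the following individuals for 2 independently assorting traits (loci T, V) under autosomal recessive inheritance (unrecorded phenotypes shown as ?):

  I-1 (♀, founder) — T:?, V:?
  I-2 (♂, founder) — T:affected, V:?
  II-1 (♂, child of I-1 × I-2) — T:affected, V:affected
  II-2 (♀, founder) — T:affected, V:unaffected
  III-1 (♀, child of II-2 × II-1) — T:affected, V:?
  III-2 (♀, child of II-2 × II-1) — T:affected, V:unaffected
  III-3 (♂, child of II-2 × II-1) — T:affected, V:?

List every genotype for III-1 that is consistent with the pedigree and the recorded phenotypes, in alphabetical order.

T/I-1 ? ·: Tt|tt
T/I-2 aff ·: tt
T/II-1 aff I-1×I-2: tt
T/II-2 aff ·: tt
T/III-1 aff II-2×II-1: tt
T/III-2 aff II-2×II-1: tt
T/III-3 aff II-2×II-1: tt
⇒ T over [I-1,I-2,II-1,II-2,III-1,III-2,III-3]: 2 consistent
V/I-1 ? ·: Vv|vv
V/I-2 ? ·: Vv|vv
V/II-1 aff I-1×I-2: vv
V/II-2 un ·: VV|Vv
V/III-1 ? II-2×II-1: Vv|vv
V/III-2 un II-2×II-1: Vv
V/III-3 ? II-2×II-1: Vv|vv
⇒ V over [I-1,I-2,II-1,II-2,III-1,III-2,III-3]: 20 consistent

III-1 ∈ {tt Vv, tt vv}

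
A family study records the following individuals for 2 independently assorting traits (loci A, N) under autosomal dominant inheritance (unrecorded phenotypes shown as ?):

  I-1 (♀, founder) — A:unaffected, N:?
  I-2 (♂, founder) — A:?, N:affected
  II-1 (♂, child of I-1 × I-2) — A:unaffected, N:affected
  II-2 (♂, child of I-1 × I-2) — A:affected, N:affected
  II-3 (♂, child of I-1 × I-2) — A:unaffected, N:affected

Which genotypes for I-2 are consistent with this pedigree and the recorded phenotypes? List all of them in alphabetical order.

I-2 ∈ {Aa NN, Aa Nn}

A/I-1 un ·: aa
A/I-2 ? ·: Aa
A/II-1 un I-1×I-2: aa
A/II-2 aff I-1×I-2: Aa
A/II-3 un I-1×I-2: aa
⇒ A over [I-1,I-2,II-1,II-2,II-3]: 1 consistent
N/I-1 ? ·: nn|Nn|NN
N/I-2 aff ·: Nn|NN
N/II-1 aff I-1×I-2: Nn|NN
N/II-2 aff I-1×I-2: Nn|NN
N/II-3 aff I-1×I-2: Nn|NN
⇒ N over [I-1,I-2,II-1,II-2,II-3]: 27 consistent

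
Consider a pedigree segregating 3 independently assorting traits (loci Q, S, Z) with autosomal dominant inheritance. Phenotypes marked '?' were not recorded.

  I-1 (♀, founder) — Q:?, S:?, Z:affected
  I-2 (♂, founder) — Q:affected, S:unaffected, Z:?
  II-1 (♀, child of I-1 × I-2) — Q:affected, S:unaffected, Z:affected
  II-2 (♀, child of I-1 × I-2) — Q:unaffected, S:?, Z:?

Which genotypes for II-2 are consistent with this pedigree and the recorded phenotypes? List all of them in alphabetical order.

II-2 ∈ {qq Ss ZZ, qq Ss Zz, qq Ss zz, qq ss ZZ, qq ss Zz, qq ss zz}

Q/I-1 ? ·: qq|Qq
Q/I-2 aff ·: Qq
Q/II-1 aff I-1×I-2: Qq|QQ
Q/II-2 un I-1×I-2: qq
⇒ Q over [I-1,I-2,II-1,II-2]: 3 consistent
S/I-1 ? ·: ss|Ss
S/I-2 un ·: ss
S/II-1 un I-1×I-2: ss
S/II-2 ? I-1×I-2: ss|Ss
⇒ S over [I-1,I-2,II-1,II-2]: 3 consistent
Z/I-1 aff ·: Zz|ZZ
Z/I-2 ? ·: zz|Zz|ZZ
Z/II-1 aff I-1×I-2: Zz|ZZ
Z/II-2 ? I-1×I-2: zz|Zz|ZZ
⇒ Z over [I-1,I-2,II-1,II-2]: 18 consistent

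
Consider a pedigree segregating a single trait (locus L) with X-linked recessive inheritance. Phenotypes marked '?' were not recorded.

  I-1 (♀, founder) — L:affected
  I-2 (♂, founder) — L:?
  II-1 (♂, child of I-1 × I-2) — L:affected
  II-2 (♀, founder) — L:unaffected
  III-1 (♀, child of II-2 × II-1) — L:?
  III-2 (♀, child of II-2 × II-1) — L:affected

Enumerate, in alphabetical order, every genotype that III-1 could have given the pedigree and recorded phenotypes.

L/I-1 aff ·: X^lX^l
L/I-2 ? ·: X^LY|X^lY
L/II-1 aff I-1×I-2: X^lY
L/II-2 un ·: X^LX^l
L/III-1 ? II-2×II-1: X^LX^l|X^lX^l
L/III-2 aff II-2×II-1: X^lX^l
⇒ L over [I-1,I-2,II-1,II-2,III-1,III-2]: 4 consistent

III-1 ∈ {X^LX^l, X^lX^l}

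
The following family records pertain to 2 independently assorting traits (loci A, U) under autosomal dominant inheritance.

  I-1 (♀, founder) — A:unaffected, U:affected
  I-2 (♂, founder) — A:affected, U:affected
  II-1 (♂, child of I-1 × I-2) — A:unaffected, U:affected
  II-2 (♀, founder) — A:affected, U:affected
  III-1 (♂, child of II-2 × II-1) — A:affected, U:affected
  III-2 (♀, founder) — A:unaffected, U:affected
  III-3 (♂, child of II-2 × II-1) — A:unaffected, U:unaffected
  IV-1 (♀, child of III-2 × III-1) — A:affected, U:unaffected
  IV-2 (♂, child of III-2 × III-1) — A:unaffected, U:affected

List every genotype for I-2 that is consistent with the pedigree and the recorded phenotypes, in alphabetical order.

I-2 ∈ {Aa UU, Aa Uu}

A/I-1 un ·: aa
A/I-2 aff ·: Aa
A/II-1 un I-1×I-2: aa
A/II-2 aff ·: Aa
A/III-1 aff II-2×II-1: Aa
A/III-2 un ·: aa
A/III-3 un II-2×II-1: aa
A/IV-1 aff III-2×III-1: Aa
A/IV-2 un III-2×III-1: aa
⇒ A over [I-1,I-2,II-1,II-2,III-1,III-2,III-3,IV-1,IV-2]: 1 consistent
U/I-1 aff ·: Uu|UU
U/I-2 aff ·: Uu|UU
U/II-1 aff I-1×I-2: Uu
U/II-2 aff ·: Uu
U/III-1 aff II-2×II-1: Uu
U/III-2 aff ·: Uu
U/III-3 un II-2×II-1: uu
U/IV-1 un III-2×III-1: uu
U/IV-2 aff III-2×III-1: Uu|UU
⇒ U over [I-1,I-2,II-1,II-2,III-1,III-2,III-3,IV-1,IV-2]: 6 consistent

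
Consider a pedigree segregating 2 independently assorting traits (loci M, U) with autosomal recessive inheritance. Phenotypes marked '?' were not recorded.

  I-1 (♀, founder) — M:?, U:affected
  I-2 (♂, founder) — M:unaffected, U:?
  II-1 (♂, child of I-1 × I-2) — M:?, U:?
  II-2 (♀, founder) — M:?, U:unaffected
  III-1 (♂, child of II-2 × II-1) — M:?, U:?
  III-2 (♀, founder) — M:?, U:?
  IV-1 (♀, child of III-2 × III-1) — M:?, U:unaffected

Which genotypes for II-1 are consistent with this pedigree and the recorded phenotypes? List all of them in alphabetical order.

II-1 ∈ {MM Uu, MM uu, Mm Uu, Mm uu, mm Uu, mm uu}

M/I-1 ? ·: MM|Mm|mm
M/I-2 un ·: MM|Mm
M/II-1 ? I-1×I-2: MM|Mm|mm
M/II-2 ? ·: MM|Mm|mm
M/III-1 ? II-2×II-1: MM|Mm|mm
M/III-2 ? ·: MM|Mm|mm
M/IV-1 ? III-2×III-1: MM|Mm|mm
⇒ M over [I-1,I-2,II-1,II-2,III-1,III-2,IV-1]: 317 consistent
U/I-1 aff ·: uu
U/I-2 ? ·: UU|Uu|uu
U/II-1 ? I-1×I-2: Uu|uu
U/II-2 un ·: UU|Uu
U/III-1 ? II-2×II-1: UU|Uu|uu
U/III-2 ? ·: UU|Uu|uu
U/IV-1 un III-2×III-1: UU|Uu
⇒ U over [I-1,I-2,II-1,II-2,III-1,III-2,IV-1]: 64 consistent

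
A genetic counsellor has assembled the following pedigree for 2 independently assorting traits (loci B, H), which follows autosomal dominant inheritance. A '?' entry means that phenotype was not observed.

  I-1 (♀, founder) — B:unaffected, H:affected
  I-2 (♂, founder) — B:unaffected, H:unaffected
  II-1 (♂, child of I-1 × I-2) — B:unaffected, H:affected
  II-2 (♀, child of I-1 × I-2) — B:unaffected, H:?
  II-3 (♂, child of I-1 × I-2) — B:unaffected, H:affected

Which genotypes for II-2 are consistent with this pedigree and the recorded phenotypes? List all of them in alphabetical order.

II-2 ∈ {bb Hh, bb hh}

B/I-1 un ·: bb
B/I-2 un ·: bb
B/II-1 un I-1×I-2: bb
B/II-2 un I-1×I-2: bb
B/II-3 un I-1×I-2: bb
⇒ B over [I-1,I-2,II-1,II-2,II-3]: 1 consistent
H/I-1 aff ·: Hh|HH
H/I-2 un ·: hh
H/II-1 aff I-1×I-2: Hh
H/II-2 ? I-1×I-2: hh|Hh
H/II-3 aff I-1×I-2: Hh
⇒ H over [I-1,I-2,II-1,II-2,II-3]: 3 consistent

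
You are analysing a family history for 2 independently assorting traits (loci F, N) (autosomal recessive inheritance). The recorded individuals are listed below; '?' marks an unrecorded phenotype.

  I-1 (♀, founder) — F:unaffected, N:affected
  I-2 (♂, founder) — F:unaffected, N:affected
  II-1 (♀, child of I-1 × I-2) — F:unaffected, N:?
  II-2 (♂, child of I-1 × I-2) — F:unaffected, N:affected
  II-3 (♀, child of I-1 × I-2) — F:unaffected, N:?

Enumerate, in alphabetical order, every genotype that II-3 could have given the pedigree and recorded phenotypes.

F/I-1 un ·: FF|Ff
F/I-2 un ·: FF|Ff
F/II-1 un I-1×I-2: FF|Ff
F/II-2 un I-1×I-2: FF|Ff
F/II-3 un I-1×I-2: FF|Ff
⇒ F over [I-1,I-2,II-1,II-2,II-3]: 25 consistent
N/I-1 aff ·: nn
N/I-2 aff ·: nn
N/II-1 ? I-1×I-2: nn
N/II-2 aff I-1×I-2: nn
N/II-3 ? I-1×I-2: nn
⇒ N over [I-1,I-2,II-1,II-2,II-3]: 1 consistent

II-3 ∈ {FF nn, Ff nn}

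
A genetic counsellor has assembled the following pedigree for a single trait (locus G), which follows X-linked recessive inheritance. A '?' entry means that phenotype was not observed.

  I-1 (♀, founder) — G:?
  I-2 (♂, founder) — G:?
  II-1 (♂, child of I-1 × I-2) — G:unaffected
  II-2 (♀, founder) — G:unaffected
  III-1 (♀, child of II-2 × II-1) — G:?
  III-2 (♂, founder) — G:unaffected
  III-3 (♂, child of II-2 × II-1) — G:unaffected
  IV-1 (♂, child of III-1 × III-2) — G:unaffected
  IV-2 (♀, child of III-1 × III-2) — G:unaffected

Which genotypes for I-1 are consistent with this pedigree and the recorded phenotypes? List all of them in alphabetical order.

I-1 ∈ {X^GX^G, X^GX^g}

G/I-1 ? ·: X^GX^G|X^GX^g
G/I-2 ? ·: X^GY|X^gY
G/II-1 un I-1×I-2: X^GY
G/II-2 un ·: X^GX^G|X^GX^g
G/III-1 ? II-2×II-1: X^GX^G|X^GX^g
G/III-2 un ·: X^GY
G/III-3 un II-2×II-1: X^GY
G/IV-1 un III-1×III-2: X^GY
G/IV-2 un III-1×III-2: X^GX^G|X^GX^g
⇒ G over [I-1,I-2,II-1,II-2,III-1,III-2,III-3,IV-1,IV-2]: 16 consistent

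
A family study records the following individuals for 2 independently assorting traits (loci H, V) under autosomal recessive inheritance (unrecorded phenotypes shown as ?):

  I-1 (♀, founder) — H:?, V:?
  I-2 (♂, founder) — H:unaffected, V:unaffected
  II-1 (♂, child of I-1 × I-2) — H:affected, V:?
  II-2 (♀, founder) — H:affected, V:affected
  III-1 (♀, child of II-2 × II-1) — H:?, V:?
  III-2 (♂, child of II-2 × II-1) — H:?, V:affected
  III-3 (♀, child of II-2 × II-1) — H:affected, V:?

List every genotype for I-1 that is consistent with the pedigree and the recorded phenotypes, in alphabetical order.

I-1 ∈ {Hh VV, Hh Vv, Hh vv, hh VV, hh Vv, hh vv}

H/I-1 ? ·: Hh|hh
H/I-2 un ·: Hh
H/II-1 aff I-1×I-2: hh
H/II-2 aff ·: hh
H/III-1 ? II-2×II-1: hh
H/III-2 ? II-2×II-1: hh
H/III-3 aff II-2×II-1: hh
⇒ H over [I-1,I-2,II-1,II-2,III-1,III-2,III-3]: 2 consistent
V/I-1 ? ·: VV|Vv|vv
V/I-2 un ·: VV|Vv
V/II-1 ? I-1×I-2: Vv|vv
V/II-2 aff ·: vv
V/III-1 ? II-2×II-1: Vv|vv
V/III-2 aff II-2×II-1: vv
V/III-3 ? II-2×II-1: Vv|vv
⇒ V over [I-1,I-2,II-1,II-2,III-1,III-2,III-3]: 22 consistent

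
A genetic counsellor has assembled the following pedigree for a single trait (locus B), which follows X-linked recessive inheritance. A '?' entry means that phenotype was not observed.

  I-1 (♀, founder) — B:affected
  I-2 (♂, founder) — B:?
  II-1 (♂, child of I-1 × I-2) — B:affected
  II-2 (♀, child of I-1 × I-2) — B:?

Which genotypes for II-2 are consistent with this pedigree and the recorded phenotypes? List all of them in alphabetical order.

B/I-1 aff ·: X^bX^b
B/I-2 ? ·: X^BY|X^bY
B/II-1 aff I-1×I-2: X^bY
B/II-2 ? I-1×I-2: X^BX^b|X^bX^b
⇒ B over [I-1,I-2,II-1,II-2]: 2 consistent

II-2 ∈ {X^BX^b, X^bX^b}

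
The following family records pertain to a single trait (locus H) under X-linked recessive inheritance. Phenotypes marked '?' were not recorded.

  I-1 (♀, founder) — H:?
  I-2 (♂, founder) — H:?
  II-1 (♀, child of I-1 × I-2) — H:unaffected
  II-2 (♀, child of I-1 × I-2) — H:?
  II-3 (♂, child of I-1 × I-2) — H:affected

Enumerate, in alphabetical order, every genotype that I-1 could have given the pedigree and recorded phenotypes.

H/I-1 ? ·: X^HX^h|X^hX^h
H/I-2 ? ·: X^HY|X^hY
H/II-1 un I-1×I-2: X^HX^H|X^HX^h
H/II-2 ? I-1×I-2: X^HX^H|X^HX^h|X^hX^h
H/II-3 aff I-1×I-2: X^hY
⇒ H over [I-1,I-2,II-1,II-2,II-3]: 7 consistent

I-1 ∈ {X^HX^h, X^hX^h}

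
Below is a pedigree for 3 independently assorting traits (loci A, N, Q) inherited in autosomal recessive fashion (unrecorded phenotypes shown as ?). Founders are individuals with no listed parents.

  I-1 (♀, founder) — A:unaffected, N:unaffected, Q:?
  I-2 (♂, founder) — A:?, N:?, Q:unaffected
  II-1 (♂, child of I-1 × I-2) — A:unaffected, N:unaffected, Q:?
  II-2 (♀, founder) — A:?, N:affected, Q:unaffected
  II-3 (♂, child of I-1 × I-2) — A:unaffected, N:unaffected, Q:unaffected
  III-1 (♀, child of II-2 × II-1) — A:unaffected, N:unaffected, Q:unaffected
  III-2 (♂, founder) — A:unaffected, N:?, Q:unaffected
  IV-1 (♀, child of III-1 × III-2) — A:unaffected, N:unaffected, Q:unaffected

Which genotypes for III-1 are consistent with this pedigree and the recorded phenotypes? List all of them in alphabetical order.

III-1 ∈ {AA Nn QQ, AA Nn Qq, Aa Nn QQ, Aa Nn Qq}

A/I-1 un ·: AA|Aa
A/I-2 ? ·: AA|Aa|aa
A/II-1 un I-1×I-2: AA|Aa
A/II-2 ? ·: AA|Aa|aa
A/II-3 un I-1×I-2: AA|Aa
A/III-1 un II-2×II-1: AA|Aa
A/III-2 un ·: AA|Aa
A/IV-1 un III-1×III-2: AA|Aa
⇒ A over [I-1,I-2,II-1,II-2,II-3,III-1,III-2,IV-1]: 242 consistent
N/I-1 un ·: NN|Nn
N/I-2 ? ·: NN|Nn|nn
N/II-1 un I-1×I-2: NN|Nn
N/II-2 aff ·: nn
N/II-3 un I-1×I-2: NN|Nn
N/III-1 un II-2×II-1: Nn
N/III-2 ? ·: NN|Nn|nn
N/IV-1 un III-1×III-2: NN|Nn
⇒ N over [I-1,I-2,II-1,II-2,II-3,III-1,III-2,IV-1]: 75 consistent
Q/I-1 ? ·: QQ|Qq|qq
Q/I-2 un ·: QQ|Qq
Q/II-1 ? I-1×I-2: QQ|Qq|qq
Q/II-2 un ·: QQ|Qq
Q/II-3 un I-1×I-2: QQ|Qq
Q/III-1 un II-2×II-1: QQ|Qq
Q/III-2 un ·: QQ|Qq
Q/IV-1 un III-1×III-2: QQ|Qq
⇒ Q over [I-1,I-2,II-1,II-2,II-3,III-1,III-2,IV-1]: 206 consistent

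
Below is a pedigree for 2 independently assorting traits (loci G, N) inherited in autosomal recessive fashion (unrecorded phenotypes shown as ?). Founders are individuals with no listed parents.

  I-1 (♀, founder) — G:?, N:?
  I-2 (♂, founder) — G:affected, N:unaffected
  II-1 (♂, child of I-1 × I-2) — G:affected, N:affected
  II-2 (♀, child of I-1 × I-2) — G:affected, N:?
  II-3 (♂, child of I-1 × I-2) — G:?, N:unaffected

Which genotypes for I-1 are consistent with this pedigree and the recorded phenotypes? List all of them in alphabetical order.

G/I-1 ? ·: Gg|gg
G/I-2 aff ·: gg
G/II-1 aff I-1×I-2: gg
G/II-2 aff I-1×I-2: gg
G/II-3 ? I-1×I-2: Gg|gg
⇒ G over [I-1,I-2,II-1,II-2,II-3]: 3 consistent
N/I-1 ? ·: Nn|nn
N/I-2 un ·: Nn
N/II-1 aff I-1×I-2: nn
N/II-2 ? I-1×I-2: NN|Nn|nn
N/II-3 un I-1×I-2: NN|Nn
⇒ N over [I-1,I-2,II-1,II-2,II-3]: 8 consistent

I-1 ∈ {Gg Nn, Gg nn, gg Nn, gg nn}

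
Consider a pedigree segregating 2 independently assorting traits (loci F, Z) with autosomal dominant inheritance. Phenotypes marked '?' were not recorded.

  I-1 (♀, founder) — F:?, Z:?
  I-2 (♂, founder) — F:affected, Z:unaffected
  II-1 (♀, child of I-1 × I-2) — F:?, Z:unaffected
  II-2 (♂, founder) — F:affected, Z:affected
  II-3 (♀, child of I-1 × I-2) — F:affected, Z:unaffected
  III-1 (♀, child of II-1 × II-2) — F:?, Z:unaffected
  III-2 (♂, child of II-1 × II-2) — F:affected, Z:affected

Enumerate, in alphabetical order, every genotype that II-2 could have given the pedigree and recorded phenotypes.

F/I-1 ? ·: ff|Ff|FF
F/I-2 aff ·: Ff|FF
F/II-1 ? I-1×I-2: ff|Ff|FF
F/II-2 aff ·: Ff|FF
F/II-3 aff I-1×I-2: Ff|FF
F/III-1 ? II-1×II-2: ff|Ff|FF
F/III-2 aff II-1×II-2: Ff|FF
⇒ F over [I-1,I-2,II-1,II-2,II-3,III-1,III-2]: 124 consistent
Z/I-1 ? ·: zz|Zz
Z/I-2 un ·: zz
Z/II-1 un I-1×I-2: zz
Z/II-2 aff ·: Zz
Z/II-3 un I-1×I-2: zz
Z/III-1 un II-1×II-2: zz
Z/III-2 aff II-1×II-2: Zz
⇒ Z over [I-1,I-2,II-1,II-2,II-3,III-1,III-2]: 2 consistent

II-2 ∈ {FF Zz, Ff Zz}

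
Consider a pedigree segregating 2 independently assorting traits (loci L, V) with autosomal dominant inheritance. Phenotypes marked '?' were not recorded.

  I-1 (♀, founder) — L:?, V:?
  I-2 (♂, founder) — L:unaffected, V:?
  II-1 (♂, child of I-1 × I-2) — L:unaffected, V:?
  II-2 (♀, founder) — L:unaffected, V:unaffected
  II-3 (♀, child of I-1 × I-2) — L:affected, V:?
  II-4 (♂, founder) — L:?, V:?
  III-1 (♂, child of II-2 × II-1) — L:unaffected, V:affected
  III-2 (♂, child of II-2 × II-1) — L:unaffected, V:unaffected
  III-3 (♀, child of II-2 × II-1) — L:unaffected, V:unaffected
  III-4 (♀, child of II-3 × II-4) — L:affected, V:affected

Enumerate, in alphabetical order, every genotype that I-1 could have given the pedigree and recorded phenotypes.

L/I-1 ? ·: Ll
L/I-2 un ·: ll
L/II-1 un I-1×I-2: ll
L/II-2 un ·: ll
L/II-3 aff I-1×I-2: Ll
L/II-4 ? ·: ll|Ll|LL
L/III-1 un II-2×II-1: ll
L/III-2 un II-2×II-1: ll
L/III-3 un II-2×II-1: ll
L/III-4 aff II-3×II-4: Ll|LL
⇒ L over [I-1,I-2,II-1,II-2,II-3,II-4,III-1,III-2,III-3,III-4]: 5 consistent
V/I-1 ? ·: vv|Vv|VV
V/I-2 ? ·: vv|Vv|VV
V/II-1 ? I-1×I-2: Vv
V/II-2 un ·: vv
V/II-3 ? I-1×I-2: vv|Vv|VV
V/II-4 ? ·: vv|Vv|VV
V/III-1 aff II-2×II-1: Vv
V/III-2 un II-2×II-1: vv
V/III-3 un II-2×II-1: vv
V/III-4 aff II-3×II-4: Vv|VV
⇒ V over [I-1,I-2,II-1,II-2,II-3,II-4,III-1,III-2,III-3,III-4]: 53 consistent

I-1 ∈ {Ll VV, Ll Vv, Ll vv}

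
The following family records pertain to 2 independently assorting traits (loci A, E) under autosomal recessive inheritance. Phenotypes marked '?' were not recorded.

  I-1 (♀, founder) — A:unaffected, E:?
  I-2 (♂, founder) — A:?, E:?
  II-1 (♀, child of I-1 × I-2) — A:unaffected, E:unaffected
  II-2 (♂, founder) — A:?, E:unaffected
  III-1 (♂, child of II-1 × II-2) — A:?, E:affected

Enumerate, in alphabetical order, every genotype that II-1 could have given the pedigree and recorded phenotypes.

A/I-1 un ·: AA|Aa
A/I-2 ? ·: AA|Aa|aa
A/II-1 un I-1×I-2: AA|Aa
A/II-2 ? ·: AA|Aa|aa
A/III-1 ? II-1×II-2: AA|Aa|aa
⇒ A over [I-1,I-2,II-1,II-2,III-1]: 51 consistent
E/I-1 ? ·: EE|Ee|ee
E/I-2 ? ·: EE|Ee|ee
E/II-1 un I-1×I-2: Ee
E/II-2 un ·: Ee
E/III-1 aff II-1×II-2: ee
⇒ E over [I-1,I-2,II-1,II-2,III-1]: 7 consistent

II-1 ∈ {AA Ee, Aa Ee}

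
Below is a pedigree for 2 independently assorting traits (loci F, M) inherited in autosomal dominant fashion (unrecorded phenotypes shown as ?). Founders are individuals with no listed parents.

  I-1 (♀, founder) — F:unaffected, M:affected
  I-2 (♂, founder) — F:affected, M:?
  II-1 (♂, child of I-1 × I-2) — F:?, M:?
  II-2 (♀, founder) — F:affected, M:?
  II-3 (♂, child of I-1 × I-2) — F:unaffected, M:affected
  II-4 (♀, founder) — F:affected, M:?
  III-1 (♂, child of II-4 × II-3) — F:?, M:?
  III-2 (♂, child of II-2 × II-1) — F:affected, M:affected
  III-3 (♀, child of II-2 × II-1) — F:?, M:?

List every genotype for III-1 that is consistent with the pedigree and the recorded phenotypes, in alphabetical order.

F/I-1 un ·: ff
F/I-2 aff ·: Ff
F/II-1 ? I-1×I-2: ff|Ff
F/II-2 aff ·: Ff|FF
F/II-3 un I-1×I-2: ff
F/II-4 aff ·: Ff|FF
F/III-1 ? II-4×II-3: ff|Ff
F/III-2 aff II-2×II-1: Ff|FF
F/III-3 ? II-2×II-1: ff|Ff|FF
⇒ F over [I-1,I-2,II-1,II-2,II-3,II-4,III-1,III-2,III-3]: 39 consistent
M/I-1 aff ·: Mm|MM
M/I-2 ? ·: mm|Mm|MM
M/II-1 ? I-1×I-2: mm|Mm|MM
M/II-2 ? ·: mm|Mm|MM
M/II-3 aff I-1×I-2: Mm|MM
M/II-4 ? ·: mm|Mm|MM
M/III-1 ? II-4×II-3: mm|Mm|MM
M/III-2 aff II-2×II-1: Mm|MM
M/III-3 ? II-2×II-1: mm|Mm|MM
⇒ M over [I-1,I-2,II-1,II-2,II-3,II-4,III-1,III-2,III-3]: 840 consistent

III-1 ∈ {Ff MM, Ff Mm, Ff mm, ff MM, ff Mm, ff mm}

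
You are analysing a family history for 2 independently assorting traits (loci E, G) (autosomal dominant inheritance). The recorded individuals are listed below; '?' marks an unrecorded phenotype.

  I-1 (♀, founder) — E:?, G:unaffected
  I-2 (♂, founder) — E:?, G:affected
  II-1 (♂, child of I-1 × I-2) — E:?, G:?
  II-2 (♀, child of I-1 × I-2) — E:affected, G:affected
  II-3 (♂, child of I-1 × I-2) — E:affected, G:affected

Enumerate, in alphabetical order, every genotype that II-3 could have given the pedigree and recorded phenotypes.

E/I-1 ? ·: ee|Ee|EE
E/I-2 ? ·: ee|Ee|EE
E/II-1 ? I-1×I-2: ee|Ee|EE
E/II-2 aff I-1×I-2: Ee|EE
E/II-3 aff I-1×I-2: Ee|EE
⇒ E over [I-1,I-2,II-1,II-2,II-3]: 35 consistent
G/I-1 un ·: gg
G/I-2 aff ·: Gg|GG
G/II-1 ? I-1×I-2: gg|Gg
G/II-2 aff I-1×I-2: Gg
G/II-3 aff I-1×I-2: Gg
⇒ G over [I-1,I-2,II-1,II-2,II-3]: 3 consistent

II-3 ∈ {EE Gg, Ee Gg}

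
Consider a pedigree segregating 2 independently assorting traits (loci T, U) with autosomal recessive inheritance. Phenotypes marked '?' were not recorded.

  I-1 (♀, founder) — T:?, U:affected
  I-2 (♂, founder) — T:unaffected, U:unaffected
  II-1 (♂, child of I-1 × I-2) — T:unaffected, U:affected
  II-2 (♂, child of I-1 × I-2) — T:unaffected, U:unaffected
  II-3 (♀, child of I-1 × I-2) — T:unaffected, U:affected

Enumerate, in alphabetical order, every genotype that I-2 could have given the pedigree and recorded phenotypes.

T/I-1 ? ·: TT|Tt|tt
T/I-2 un ·: TT|Tt
T/II-1 un I-1×I-2: TT|Tt
T/II-2 un I-1×I-2: TT|Tt
T/II-3 un I-1×I-2: TT|Tt
⇒ T over [I-1,I-2,II-1,II-2,II-3]: 27 consistent
U/I-1 aff ·: uu
U/I-2 un ·: Uu
U/II-1 aff I-1×I-2: uu
U/II-2 un I-1×I-2: Uu
U/II-3 aff I-1×I-2: uu
⇒ U over [I-1,I-2,II-1,II-2,II-3]: 1 consistent

I-2 ∈ {TT Uu, Tt Uu}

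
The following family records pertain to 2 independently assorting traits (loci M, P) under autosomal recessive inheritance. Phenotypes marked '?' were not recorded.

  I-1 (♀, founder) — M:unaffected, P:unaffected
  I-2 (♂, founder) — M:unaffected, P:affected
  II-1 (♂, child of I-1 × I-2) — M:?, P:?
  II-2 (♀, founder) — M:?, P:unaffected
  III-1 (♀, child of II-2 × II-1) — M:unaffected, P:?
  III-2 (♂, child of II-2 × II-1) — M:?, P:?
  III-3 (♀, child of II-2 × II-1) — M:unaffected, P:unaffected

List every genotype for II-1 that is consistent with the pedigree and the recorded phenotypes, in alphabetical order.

M/I-1 un ·: MM|Mm
M/I-2 un ·: MM|Mm
M/II-1 ? I-1×I-2: MM|Mm|mm
M/II-2 ? ·: MM|Mm|mm
M/III-1 un II-2×II-1: MM|Mm
M/III-2 ? II-2×II-1: MM|Mm|mm
M/III-3 un II-2×II-1: MM|Mm
⇒ M over [I-1,I-2,II-1,II-2,III-1,III-2,III-3]: 109 consistent
P/I-1 un ·: PP|Pp
P/I-2 aff ·: pp
P/II-1 ? I-1×I-2: Pp|pp
P/II-2 un ·: PP|Pp
P/III-1 ? II-2×II-1: PP|Pp|pp
P/III-2 ? II-2×II-1: PP|Pp|pp
P/III-3 un II-2×II-1: PP|Pp
⇒ P over [I-1,I-2,II-1,II-2,III-1,III-2,III-3]: 57 consistent

II-1 ∈ {MM Pp, MM pp, Mm Pp, Mm pp, mm Pp, mm pp}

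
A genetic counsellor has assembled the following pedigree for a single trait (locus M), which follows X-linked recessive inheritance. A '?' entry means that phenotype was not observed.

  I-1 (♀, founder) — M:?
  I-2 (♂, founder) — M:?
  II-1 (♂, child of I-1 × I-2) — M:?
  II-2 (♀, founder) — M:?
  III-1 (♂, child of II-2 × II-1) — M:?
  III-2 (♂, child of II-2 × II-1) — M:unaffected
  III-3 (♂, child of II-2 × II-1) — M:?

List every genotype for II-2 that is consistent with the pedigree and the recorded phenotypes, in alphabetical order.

M/I-1 ? ·: X^MX^M|X^MX^m|X^mX^m
M/I-2 ? ·: X^MY|X^mY
M/II-1 ? I-1×I-2: X^MY|X^mY
M/II-2 ? ·: X^MX^M|X^MX^m
M/III-1 ? II-2×II-1: X^MY|X^mY
M/III-2 un II-2×II-1: X^MY
M/III-3 ? II-2×II-1: X^MY|X^mY
⇒ M over [I-1,I-2,II-1,II-2,III-1,III-2,III-3]: 40 consistent

II-2 ∈ {X^MX^M, X^MX^m}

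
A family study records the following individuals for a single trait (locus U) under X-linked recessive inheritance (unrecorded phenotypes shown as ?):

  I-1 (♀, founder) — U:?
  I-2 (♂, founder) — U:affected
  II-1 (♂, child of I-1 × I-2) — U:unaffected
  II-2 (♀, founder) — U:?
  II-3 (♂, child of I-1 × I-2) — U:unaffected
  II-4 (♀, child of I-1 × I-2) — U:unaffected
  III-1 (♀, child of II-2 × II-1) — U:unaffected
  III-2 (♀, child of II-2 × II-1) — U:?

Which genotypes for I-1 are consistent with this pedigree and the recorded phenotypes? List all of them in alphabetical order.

U/I-1 ? ·: X^UX^U|X^UX^u
U/I-2 aff ·: X^uY
U/II-1 un I-1×I-2: X^UY
U/II-2 ? ·: X^UX^U|X^UX^u|X^uX^u
U/II-3 un I-1×I-2: X^UY
U/II-4 un I-1×I-2: X^UX^u
U/III-1 un II-2×II-1: X^UX^U|X^UX^u
U/III-2 ? II-2×II-1: X^UX^U|X^UX^u
⇒ U over [I-1,I-2,II-1,II-2,II-3,II-4,III-1,III-2]: 12 consistent

I-1 ∈ {X^UX^U, X^UX^u}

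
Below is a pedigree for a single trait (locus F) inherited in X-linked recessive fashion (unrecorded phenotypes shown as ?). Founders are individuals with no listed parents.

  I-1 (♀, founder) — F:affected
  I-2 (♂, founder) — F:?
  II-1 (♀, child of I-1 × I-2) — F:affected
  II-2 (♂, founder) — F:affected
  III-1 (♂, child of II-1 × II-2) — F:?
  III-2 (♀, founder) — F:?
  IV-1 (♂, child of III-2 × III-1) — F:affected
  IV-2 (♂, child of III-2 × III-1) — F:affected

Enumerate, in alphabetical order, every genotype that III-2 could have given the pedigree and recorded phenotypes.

III-2 ∈ {X^FX^f, X^fX^f}

F/I-1 aff ·: X^fX^f
F/I-2 ? ·: X^fY
F/II-1 aff I-1×I-2: X^fX^f
F/II-2 aff ·: X^fY
F/III-1 ? II-1×II-2: X^fY
F/III-2 ? ·: X^FX^f|X^fX^f
F/IV-1 aff III-2×III-1: X^fY
F/IV-2 aff III-2×III-1: X^fY
⇒ F over [I-1,I-2,II-1,II-2,III-1,III-2,IV-1,IV-2]: 2 consistent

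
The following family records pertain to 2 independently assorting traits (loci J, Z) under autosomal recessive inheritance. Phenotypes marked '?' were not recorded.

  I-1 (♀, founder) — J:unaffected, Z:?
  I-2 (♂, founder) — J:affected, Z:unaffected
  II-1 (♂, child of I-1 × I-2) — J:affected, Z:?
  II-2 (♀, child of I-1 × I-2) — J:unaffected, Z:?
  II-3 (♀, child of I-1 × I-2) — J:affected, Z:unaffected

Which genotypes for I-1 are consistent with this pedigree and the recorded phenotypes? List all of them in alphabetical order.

J/I-1 un ·: Jj
J/I-2 aff ·: jj
J/II-1 aff I-1×I-2: jj
J/II-2 un I-1×I-2: Jj
J/II-3 aff I-1×I-2: jj
⇒ J over [I-1,I-2,II-1,II-2,II-3]: 1 consistent
Z/I-1 ? ·: ZZ|Zz|zz
Z/I-2 un ·: ZZ|Zz
Z/II-1 ? I-1×I-2: ZZ|Zz|zz
Z/II-2 ? I-1×I-2: ZZ|Zz|zz
Z/II-3 un I-1×I-2: ZZ|Zz
⇒ Z over [I-1,I-2,II-1,II-2,II-3]: 40 consistent

I-1 ∈ {Jj ZZ, Jj Zz, Jj zz}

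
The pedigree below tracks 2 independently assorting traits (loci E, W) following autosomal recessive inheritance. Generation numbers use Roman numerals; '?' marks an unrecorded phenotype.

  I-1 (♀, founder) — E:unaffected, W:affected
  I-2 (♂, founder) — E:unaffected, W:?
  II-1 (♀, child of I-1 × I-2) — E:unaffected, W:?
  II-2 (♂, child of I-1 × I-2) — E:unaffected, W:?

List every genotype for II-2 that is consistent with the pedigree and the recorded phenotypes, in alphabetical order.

E/I-1 un ·: EE|Ee
E/I-2 un ·: EE|Ee
E/II-1 un I-1×I-2: EE|Ee
E/II-2 un I-1×I-2: EE|Ee
⇒ E over [I-1,I-2,II-1,II-2]: 13 consistent
W/I-1 aff ·: ww
W/I-2 ? ·: WW|Ww|ww
W/II-1 ? I-1×I-2: Ww|ww
W/II-2 ? I-1×I-2: Ww|ww
⇒ W over [I-1,I-2,II-1,II-2]: 6 consistent

II-2 ∈ {EE Ww, EE ww, Ee Ww, Ee ww}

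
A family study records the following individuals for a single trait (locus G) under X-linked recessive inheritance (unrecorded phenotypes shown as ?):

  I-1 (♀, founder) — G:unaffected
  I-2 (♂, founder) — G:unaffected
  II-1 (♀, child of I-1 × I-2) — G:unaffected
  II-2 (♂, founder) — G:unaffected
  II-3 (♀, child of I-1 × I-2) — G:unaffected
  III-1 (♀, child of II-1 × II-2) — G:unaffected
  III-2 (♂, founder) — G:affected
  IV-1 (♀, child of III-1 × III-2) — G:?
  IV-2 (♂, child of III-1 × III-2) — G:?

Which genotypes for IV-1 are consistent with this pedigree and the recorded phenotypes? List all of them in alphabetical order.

IV-1 ∈ {X^GX^g, X^gX^g}

G/I-1 un ·: X^GX^G|X^GX^g
G/I-2 un ·: X^GY
G/II-1 un I-1×I-2: X^GX^G|X^GX^g
G/II-2 un ·: X^GY
G/II-3 un I-1×I-2: X^GX^G|X^GX^g
G/III-1 un II-1×II-2: X^GX^G|X^GX^g
G/III-2 aff ·: X^gY
G/IV-1 ? III-1×III-2: X^GX^g|X^gX^g
G/IV-2 ? III-1×III-2: X^GY|X^gY
⇒ G over [I-1,I-2,II-1,II-2,II-3,III-1,III-2,IV-1,IV-2]: 13 consistent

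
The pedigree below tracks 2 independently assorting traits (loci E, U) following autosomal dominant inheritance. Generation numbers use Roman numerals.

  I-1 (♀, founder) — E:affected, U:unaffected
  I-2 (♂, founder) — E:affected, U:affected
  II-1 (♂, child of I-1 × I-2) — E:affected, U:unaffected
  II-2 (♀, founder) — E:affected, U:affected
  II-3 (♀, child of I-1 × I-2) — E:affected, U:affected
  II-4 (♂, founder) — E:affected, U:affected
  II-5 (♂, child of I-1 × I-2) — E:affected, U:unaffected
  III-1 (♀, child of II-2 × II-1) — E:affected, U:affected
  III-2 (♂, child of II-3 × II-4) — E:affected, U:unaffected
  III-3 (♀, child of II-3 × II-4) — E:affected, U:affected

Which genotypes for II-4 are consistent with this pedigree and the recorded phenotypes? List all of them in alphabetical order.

E/I-1 aff ·: Ee|EE
E/I-2 aff ·: Ee|EE
E/II-1 aff I-1×I-2: Ee|EE
E/II-2 aff ·: Ee|EE
E/II-3 aff I-1×I-2: Ee|EE
E/II-4 aff ·: Ee|EE
E/II-5 aff I-1×I-2: Ee|EE
E/III-1 aff II-2×II-1: Ee|EE
E/III-2 aff II-3×II-4: Ee|EE
E/III-3 aff II-3×II-4: Ee|EE
⇒ E over [I-1,I-2,II-1,II-2,II-3,II-4,II-5,III-1,III-2,III-3]: 561 consistent
U/I-1 un ·: uu
U/I-2 aff ·: Uu
U/II-1 un I-1×I-2: uu
U/II-2 aff ·: Uu|UU
U/II-3 aff I-1×I-2: Uu
U/II-4 aff ·: Uu
U/II-5 un I-1×I-2: uu
U/III-1 aff II-2×II-1: Uu
U/III-2 un II-3×II-4: uu
U/III-3 aff II-3×II-4: Uu|UU
⇒ U over [I-1,I-2,II-1,II-2,II-3,II-4,II-5,III-1,III-2,III-3]: 4 consistent

II-4 ∈ {EE Uu, Ee Uu}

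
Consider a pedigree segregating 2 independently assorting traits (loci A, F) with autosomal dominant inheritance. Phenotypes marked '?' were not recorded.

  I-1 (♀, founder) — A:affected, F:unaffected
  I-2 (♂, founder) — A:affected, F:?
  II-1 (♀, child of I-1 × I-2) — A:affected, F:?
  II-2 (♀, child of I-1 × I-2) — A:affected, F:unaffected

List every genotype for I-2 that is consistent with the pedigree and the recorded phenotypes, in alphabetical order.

A/I-1 aff ·: Aa|AA
A/I-2 aff ·: Aa|AA
A/II-1 aff I-1×I-2: Aa|AA
A/II-2 aff I-1×I-2: Aa|AA
⇒ A over [I-1,I-2,II-1,II-2]: 13 consistent
F/I-1 un ·: ff
F/I-2 ? ·: ff|Ff
F/II-1 ? I-1×I-2: ff|Ff
F/II-2 un I-1×I-2: ff
⇒ F over [I-1,I-2,II-1,II-2]: 3 consistent

I-2 ∈ {AA Ff, AA ff, Aa Ff, Aa ff}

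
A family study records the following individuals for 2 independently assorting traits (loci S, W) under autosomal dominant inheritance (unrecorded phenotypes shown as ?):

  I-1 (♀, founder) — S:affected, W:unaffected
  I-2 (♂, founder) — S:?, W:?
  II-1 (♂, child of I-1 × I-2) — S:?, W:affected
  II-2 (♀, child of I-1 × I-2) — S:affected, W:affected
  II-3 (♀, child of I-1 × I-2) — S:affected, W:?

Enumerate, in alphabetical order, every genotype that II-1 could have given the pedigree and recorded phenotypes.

II-1 ∈ {SS Ww, Ss Ww, ss Ww}

S/I-1 aff ·: Ss|SS
S/I-2 ? ·: ss|Ss|SS
S/II-1 ? I-1×I-2: ss|Ss|SS
S/II-2 aff I-1×I-2: Ss|SS
S/II-3 aff I-1×I-2: Ss|SS
⇒ S over [I-1,I-2,II-1,II-2,II-3]: 32 consistent
W/I-1 un ·: ww
W/I-2 ? ·: Ww|WW
W/II-1 aff I-1×I-2: Ww
W/II-2 aff I-1×I-2: Ww
W/II-3 ? I-1×I-2: ww|Ww
⇒ W over [I-1,I-2,II-1,II-2,II-3]: 3 consistent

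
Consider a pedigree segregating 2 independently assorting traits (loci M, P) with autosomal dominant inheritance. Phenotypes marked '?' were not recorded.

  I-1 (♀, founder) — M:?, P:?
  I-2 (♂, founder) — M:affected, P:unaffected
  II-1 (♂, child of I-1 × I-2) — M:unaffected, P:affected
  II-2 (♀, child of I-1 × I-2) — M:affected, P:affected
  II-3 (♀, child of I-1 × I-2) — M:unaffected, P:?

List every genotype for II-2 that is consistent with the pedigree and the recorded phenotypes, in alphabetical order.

M/I-1 ? ·: mm|Mm
M/I-2 aff ·: Mm
M/II-1 un I-1×I-2: mm
M/II-2 aff I-1×I-2: Mm|MM
M/II-3 un I-1×I-2: mm
⇒ M over [I-1,I-2,II-1,II-2,II-3]: 3 consistent
P/I-1 ? ·: Pp|PP
P/I-2 un ·: pp
P/II-1 aff I-1×I-2: Pp
P/II-2 aff I-1×I-2: Pp
P/II-3 ? I-1×I-2: pp|Pp
⇒ P over [I-1,I-2,II-1,II-2,II-3]: 3 consistent

II-2 ∈ {MM Pp, Mm Pp}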